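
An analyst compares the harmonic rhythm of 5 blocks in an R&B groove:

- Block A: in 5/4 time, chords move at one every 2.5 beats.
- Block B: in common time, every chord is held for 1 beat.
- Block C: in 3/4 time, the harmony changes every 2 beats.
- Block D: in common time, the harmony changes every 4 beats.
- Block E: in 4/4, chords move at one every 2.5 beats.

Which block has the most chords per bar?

Block B

A: 5/2.5 = 2 chords/bar.
B: 4/1 = 4 chords/bar.
C: 3/2 = 1.5 chords/bar.
D: 4/4 = 1 chord/bar.
E: 4/2.5 = 1.6 chords/bar.
Fastest is B at 4 chords/bar.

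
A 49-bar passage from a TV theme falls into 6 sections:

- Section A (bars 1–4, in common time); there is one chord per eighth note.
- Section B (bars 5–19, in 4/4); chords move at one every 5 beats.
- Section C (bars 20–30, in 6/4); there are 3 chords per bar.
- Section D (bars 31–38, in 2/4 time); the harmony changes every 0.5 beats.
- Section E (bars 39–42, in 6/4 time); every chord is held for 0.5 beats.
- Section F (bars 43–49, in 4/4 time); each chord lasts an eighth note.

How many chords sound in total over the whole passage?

A: 4 bars × 4 beats = 16 beats; 0.5 beats/chord → 32 chords.
B: 15 bars × 4 beats = 60 beats; 5 beats/chord → 12 chords.
C: 11 bars × 6 beats = 66 beats; 2 beats/chord → 33 chords.
D: 8 bars × 2 beats = 16 beats; 0.5 beats/chord → 32 chords.
E: 4 bars × 6 beats = 24 beats; 0.5 beats/chord → 48 chords.
F: 7 bars × 4 beats = 28 beats; 0.5 beats/chord → 56 chords.
Total: 32 + 12 + 33 + 32 + 48 + 56 = 213.

213 chords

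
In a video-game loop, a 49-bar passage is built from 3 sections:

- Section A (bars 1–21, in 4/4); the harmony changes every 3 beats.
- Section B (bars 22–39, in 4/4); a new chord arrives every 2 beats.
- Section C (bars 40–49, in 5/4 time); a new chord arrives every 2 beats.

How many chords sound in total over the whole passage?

89 chords

A: 21·4 = 84 beats, 84/3 = 28 chords.
B: 18·4 = 72 beats, 72/2 = 36 chords.
C: 10·5 = 50 beats, 50/2 = 25 chords.
Total: 28 + 36 + 25 = 89.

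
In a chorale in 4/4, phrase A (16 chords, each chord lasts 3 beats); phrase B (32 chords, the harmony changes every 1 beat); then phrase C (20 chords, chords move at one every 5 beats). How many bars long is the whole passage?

45 bars

A: 16 × 3 = 48 beats = 12 bars.
B: 32 × 1 = 32 beats = 8 bars.
C: 20 × 5 = 100 beats = 25 bars.
Total: 12 + 8 + 25 = 45 bars.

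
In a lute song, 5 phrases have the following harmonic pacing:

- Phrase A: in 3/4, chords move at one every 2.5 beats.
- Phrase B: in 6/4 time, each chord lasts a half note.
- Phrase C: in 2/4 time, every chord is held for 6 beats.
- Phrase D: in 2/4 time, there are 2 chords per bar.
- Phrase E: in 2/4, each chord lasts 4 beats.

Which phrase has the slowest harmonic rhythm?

A: 3/2.5 = 1.2 chords/bar.
B: 6/2 = 3 chords/bar.
C: 2/6 = 1/3 chords/bar.
D: 2/1 = 2 chords/bar.
E: 2/4 = 0.5 chords/bar.
Slowest is C at 1/3 chords/bar.

Phrase C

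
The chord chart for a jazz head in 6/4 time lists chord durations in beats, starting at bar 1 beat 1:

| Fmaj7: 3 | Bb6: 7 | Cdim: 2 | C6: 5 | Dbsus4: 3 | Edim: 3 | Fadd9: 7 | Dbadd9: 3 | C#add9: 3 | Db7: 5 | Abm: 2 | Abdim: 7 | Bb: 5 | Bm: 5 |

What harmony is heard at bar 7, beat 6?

Beat 6 of bar 7 is beat (7−1)×6 + 6 = 42 overall.
Running totals: Fmaj7 ends at 3, Bb6 ends at 10, Cdim ends at 12, C6 ends at 17, Dbsus4 ends at 20, Edim ends at 23, Fadd9 ends at 30, Dbadd9 ends at 33, C#add9 ends at 36, Db7 ends at 41, Abm ends at 43.
Beat 42 falls within Abm.

Abm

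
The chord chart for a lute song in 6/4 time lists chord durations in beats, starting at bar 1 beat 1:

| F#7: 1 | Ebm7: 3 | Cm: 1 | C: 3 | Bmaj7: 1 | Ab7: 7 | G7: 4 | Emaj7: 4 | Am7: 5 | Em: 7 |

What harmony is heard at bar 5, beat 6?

Beat 6 of bar 5 is beat (5−1)×6 + 6 = 30 overall.
Running totals: F#7 ends at 1, Ebm7 ends at 4, Cm ends at 5, C ends at 8, Bmaj7 ends at 9, Ab7 ends at 16, G7 ends at 20, Emaj7 ends at 24, Am7 ends at 29, Em ends at 36.
Beat 30 falls within Em.

Em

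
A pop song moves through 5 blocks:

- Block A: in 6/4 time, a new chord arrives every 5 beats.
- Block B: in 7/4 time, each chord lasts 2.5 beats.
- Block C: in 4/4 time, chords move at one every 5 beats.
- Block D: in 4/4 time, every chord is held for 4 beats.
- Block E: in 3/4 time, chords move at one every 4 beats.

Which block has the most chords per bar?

Block B

A: each chord is 5 beats in 6/4, so 1.2 per bar.
B: each chord is 2.5 beats in 7/4, so 2.8 per bar.
C: each chord is 5 beats in 4/4, so 0.8 per bar.
D: each chord is 4 beats in 4/4, so 1 per bar.
E: each chord is 4 beats in 3/4, so 0.75 per bar.
Fastest is B at 2.8 chords/bar.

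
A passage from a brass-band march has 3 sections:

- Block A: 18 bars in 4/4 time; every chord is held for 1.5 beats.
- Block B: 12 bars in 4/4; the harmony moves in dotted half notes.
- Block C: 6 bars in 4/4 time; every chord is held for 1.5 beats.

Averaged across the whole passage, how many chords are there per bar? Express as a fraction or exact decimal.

20/9 chords per bar

A: 18 bars of 4 beats is 72 beats; at 1.5 beats each that's 48 chords.
B: 12 bars of 4 beats is 48 beats; at 3 beats each that's 16 chords.
C: 6 bars of 4 beats is 24 beats; at 1.5 beats each that's 16 chords.
Overall: 80 chords over 36 bars → 80/36 = 20/9 chords per bar.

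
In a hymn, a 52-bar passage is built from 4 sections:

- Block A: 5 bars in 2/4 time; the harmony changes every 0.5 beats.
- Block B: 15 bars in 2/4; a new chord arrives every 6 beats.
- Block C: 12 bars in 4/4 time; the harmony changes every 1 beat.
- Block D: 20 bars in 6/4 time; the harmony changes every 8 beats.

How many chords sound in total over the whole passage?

A has 10 beats and chords last 0.5 each, so 20 chords.
B has 30 beats and chords last 6 each, so 5 chords.
C has 48 beats and chords last 1 each, so 48 chords.
D has 120 beats and chords last 8 each, so 15 chords.
Total: 20 + 5 + 48 + 15 = 88.

88 chords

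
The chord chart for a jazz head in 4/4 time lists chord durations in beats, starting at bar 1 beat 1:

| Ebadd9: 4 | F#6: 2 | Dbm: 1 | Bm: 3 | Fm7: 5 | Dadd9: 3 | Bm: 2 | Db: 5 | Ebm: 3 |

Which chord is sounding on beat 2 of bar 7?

Ebm

Beat 2 of bar 7 is beat (7−1)×4 + 2 = 26 overall.
Running totals: Ebadd9 ends at 4, F#6 ends at 6, Dbm ends at 7, Bm ends at 10, Fm7 ends at 15, Dadd9 ends at 18, Bm ends at 20, Db ends at 25, Ebm ends at 28.
Beat 26 falls within Ebm.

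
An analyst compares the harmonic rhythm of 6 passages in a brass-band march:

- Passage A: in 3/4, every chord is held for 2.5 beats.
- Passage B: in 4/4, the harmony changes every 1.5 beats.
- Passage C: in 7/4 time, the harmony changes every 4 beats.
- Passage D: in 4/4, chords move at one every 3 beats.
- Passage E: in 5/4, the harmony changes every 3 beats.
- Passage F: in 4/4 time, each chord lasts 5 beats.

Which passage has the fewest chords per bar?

A: each chord is 2.5 beats in 3/4, so 1.2 per bar.
B: each chord is 1.5 beats in 4/4, so 8/3 per bar.
C: each chord is 4 beats in 7/4, so 1.75 per bar.
D: each chord is 3 beats in 4/4, so 4/3 per bar.
E: each chord is 3 beats in 5/4, so 5/3 per bar.
F: each chord is 5 beats in 4/4, so 0.8 per bar.
Slowest is F at 0.8 chords/bar.

Passage F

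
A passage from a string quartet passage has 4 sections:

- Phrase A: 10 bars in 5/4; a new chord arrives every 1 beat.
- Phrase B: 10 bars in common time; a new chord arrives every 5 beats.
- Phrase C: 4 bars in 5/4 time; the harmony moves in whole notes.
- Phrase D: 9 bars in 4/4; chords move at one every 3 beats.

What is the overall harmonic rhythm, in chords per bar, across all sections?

25/11 chords per bar

A: 10 × 5 = 50 beats ÷ 1 = 50 chords.
B: 10 × 4 = 40 beats ÷ 5 = 8 chords.
C: 4 × 5 = 20 beats ÷ 4 = 5 chords.
D: 9 × 4 = 36 beats ÷ 3 = 12 chords.
Overall: 75 chords over 33 bars → 75/33 = 25/11 chords per bar.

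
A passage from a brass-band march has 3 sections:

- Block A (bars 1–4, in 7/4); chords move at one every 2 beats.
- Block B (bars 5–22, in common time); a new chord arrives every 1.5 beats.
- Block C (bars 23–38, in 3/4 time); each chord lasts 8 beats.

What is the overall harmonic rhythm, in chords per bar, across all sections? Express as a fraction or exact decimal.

34/19 chords per bar

A: 4 bars of 7 beats is 28 beats; at 2 beats each that's 14 chords.
B: 18 bars of 4 beats is 72 beats; at 1.5 beats each that's 48 chords.
C: 16 bars of 3 beats is 48 beats; at 8 beats each that's 6 chords.
Overall: 68 chords over 38 bars → 68/38 = 34/19 chords per bar.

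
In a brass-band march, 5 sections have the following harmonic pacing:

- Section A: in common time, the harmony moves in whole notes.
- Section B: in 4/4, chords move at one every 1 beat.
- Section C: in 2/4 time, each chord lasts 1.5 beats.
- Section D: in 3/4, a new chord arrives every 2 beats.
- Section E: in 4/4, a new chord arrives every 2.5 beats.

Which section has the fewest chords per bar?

Section A

A: each chord is 4 beats in 4/4, so 1 per bar.
B: each chord is 1 beat in 4/4, so 4 per bar.
C: each chord is 1.5 beats in 2/4, so 4/3 per bar.
D: each chord is 2 beats in 3/4, so 1.5 per bar.
E: each chord is 2.5 beats in 4/4, so 1.6 per bar.
Slowest is A at 1 chords/bar.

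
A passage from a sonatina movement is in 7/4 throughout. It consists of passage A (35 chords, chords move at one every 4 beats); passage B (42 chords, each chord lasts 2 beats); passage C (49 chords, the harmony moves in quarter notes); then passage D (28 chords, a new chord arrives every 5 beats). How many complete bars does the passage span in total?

A: 35 × 4 = 140 beats = 20 bars.
B: 42 × 2 = 84 beats = 12 bars.
C: 49 × 1 = 49 beats = 7 bars.
D: 28 × 5 = 140 beats = 20 bars.
Total: 20 + 12 + 7 + 20 = 59 bars.

59 bars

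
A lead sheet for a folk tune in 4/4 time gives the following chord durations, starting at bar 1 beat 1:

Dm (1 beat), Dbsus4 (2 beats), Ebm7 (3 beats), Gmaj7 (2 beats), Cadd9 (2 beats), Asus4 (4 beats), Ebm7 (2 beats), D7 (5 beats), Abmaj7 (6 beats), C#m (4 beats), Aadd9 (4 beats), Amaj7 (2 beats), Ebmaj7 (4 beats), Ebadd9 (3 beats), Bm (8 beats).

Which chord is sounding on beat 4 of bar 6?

Beat 4 of bar 6 is beat (6−1)×4 + 4 = 24 overall.
Running totals: Dm ends at 1, Dbsus4 ends at 3, Ebm7 ends at 6, Gmaj7 ends at 8, Cadd9 ends at 10, Asus4 ends at 14, Ebm7 ends at 16, D7 ends at 21, Abmaj7 ends at 27.
Beat 24 falls within Abmaj7.

Abmaj7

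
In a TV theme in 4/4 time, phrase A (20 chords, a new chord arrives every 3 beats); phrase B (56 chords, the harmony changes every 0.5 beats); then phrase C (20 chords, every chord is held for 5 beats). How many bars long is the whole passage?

47 bars

A: 20 × 3 = 60 beats = 15 bars.
B: 56 × 0.5 = 28 beats = 7 bars.
C: 20 × 5 = 100 beats = 25 bars.
Total: 15 + 7 + 25 = 47 bars.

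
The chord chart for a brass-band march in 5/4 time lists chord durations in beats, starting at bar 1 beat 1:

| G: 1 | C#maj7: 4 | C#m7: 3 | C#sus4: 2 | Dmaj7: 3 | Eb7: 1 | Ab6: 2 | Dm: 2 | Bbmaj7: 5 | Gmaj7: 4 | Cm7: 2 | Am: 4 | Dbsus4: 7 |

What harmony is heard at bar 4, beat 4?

Beat 4 of bar 4 is beat (4−1)×5 + 4 = 19 overall.
Running totals: G ends at 1, C#maj7 ends at 5, C#m7 ends at 8, C#sus4 ends at 10, Dmaj7 ends at 13, Eb7 ends at 14, Ab6 ends at 16, Dm ends at 18, Bbmaj7 ends at 23.
Beat 19 falls within Bbmaj7.

Bbmaj7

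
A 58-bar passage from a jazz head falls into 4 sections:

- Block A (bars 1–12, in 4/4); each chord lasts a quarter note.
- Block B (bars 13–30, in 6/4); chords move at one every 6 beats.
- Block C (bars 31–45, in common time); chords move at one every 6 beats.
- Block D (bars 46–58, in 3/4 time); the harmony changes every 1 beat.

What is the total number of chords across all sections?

115 chords

A: 12 bars × 4 beats = 48 beats; 1 beat/chord → 48 chords.
B: 18 bars × 6 beats = 108 beats; 6 beats/chord → 18 chords.
C: 15 bars × 4 beats = 60 beats; 6 beats/chord → 10 chords.
D: 13 bars × 3 beats = 39 beats; 1 beat/chord → 39 chords.
Total: 48 + 18 + 10 + 39 = 115.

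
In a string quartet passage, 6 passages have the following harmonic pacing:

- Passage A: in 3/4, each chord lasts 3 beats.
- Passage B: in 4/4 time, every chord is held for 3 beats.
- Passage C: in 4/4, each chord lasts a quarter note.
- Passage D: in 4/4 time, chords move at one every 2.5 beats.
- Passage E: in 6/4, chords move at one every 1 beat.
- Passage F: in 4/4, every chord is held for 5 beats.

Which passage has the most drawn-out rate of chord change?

A: 3 beats/bar ÷ 3 beats/chord = 1 chord/bar.
B: 4 beats/bar ÷ 3 beats/chord = 4/3 chords/bar.
C: 4 beats/bar ÷ 1 beat/chord = 4 chords/bar.
D: 4 beats/bar ÷ 2.5 beats/chord = 1.6 chords/bar.
E: 6 beats/bar ÷ 1 beat/chord = 6 chords/bar.
F: 4 beats/bar ÷ 5 beats/chord = 0.8 chords/bar.
Slowest is F at 0.8 chords/bar.

Passage F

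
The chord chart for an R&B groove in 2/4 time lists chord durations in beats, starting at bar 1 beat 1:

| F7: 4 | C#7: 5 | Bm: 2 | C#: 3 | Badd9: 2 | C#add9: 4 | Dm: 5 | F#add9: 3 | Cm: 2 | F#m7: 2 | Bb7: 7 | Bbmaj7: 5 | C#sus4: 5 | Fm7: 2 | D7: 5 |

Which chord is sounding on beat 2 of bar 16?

F#m7

Beat 2 of bar 16 is beat (16−1)×2 + 2 = 32 overall.
Running totals: F7 ends at 4, C#7 ends at 9, Bm ends at 11, C# ends at 14, Badd9 ends at 16, C#add9 ends at 20, Dm ends at 25, F#add9 ends at 28, Cm ends at 30, F#m7 ends at 32.
Beat 32 falls within F#m7.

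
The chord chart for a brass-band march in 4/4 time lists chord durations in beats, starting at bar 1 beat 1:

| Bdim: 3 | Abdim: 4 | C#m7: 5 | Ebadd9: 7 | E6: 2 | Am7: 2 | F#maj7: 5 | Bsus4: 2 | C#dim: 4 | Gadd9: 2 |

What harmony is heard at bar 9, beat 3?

Gadd9

Beat 3 of bar 9 is beat (9−1)×4 + 3 = 35 overall.
Running totals: Bdim ends at 3, Abdim ends at 7, C#m7 ends at 12, Ebadd9 ends at 19, E6 ends at 21, Am7 ends at 23, F#maj7 ends at 28, Bsus4 ends at 30, C#dim ends at 34, Gadd9 ends at 36.
Beat 35 falls within Gadd9.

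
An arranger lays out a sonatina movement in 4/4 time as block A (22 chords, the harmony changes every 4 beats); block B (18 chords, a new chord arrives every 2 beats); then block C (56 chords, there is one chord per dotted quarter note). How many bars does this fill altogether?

A: 22 × 4 = 88 beats = 22 bars.
B: 18 × 2 = 36 beats = 9 bars.
C: 56 × 1.5 = 84 beats = 21 bars.
Total: 22 + 9 + 21 = 52 bars.

52 bars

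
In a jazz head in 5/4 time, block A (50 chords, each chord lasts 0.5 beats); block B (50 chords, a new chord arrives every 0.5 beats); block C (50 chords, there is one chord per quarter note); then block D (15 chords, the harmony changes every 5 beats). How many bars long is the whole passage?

35 bars

A: 50 × 0.5 = 25 beats = 5 bars.
B: 50 × 0.5 = 25 beats = 5 bars.
C: 50 × 1 = 50 beats = 10 bars.
D: 15 × 5 = 75 beats = 15 bars.
Total: 5 + 5 + 10 + 15 = 35 bars.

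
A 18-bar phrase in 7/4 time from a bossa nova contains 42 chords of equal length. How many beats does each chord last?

3 beats

18 bars × 7 beats/bar = 126 beats total.
126 beats ÷ 42 chords = 3 beats per chord.
(That is a dotted half note.)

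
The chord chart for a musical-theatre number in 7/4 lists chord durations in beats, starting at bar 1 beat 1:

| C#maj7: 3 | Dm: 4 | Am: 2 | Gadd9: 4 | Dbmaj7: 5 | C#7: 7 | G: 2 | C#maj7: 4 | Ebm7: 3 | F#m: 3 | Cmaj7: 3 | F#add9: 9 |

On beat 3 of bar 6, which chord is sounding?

Beat 3 of bar 6 is beat (6−1)×7 + 3 = 38 overall.
Running totals: C#maj7 ends at 3, Dm ends at 7, Am ends at 9, Gadd9 ends at 13, Dbmaj7 ends at 18, C#7 ends at 25, G ends at 27, C#maj7 ends at 31, Ebm7 ends at 34, F#m ends at 37, Cmaj7 ends at 40.
Beat 38 falls within Cmaj7.

Cmaj7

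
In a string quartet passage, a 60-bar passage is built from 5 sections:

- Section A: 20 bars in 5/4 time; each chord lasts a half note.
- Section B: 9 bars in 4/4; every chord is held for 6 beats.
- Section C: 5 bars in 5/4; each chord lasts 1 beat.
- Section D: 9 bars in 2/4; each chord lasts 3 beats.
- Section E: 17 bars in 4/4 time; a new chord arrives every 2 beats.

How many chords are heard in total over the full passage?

A: 20 bars × 5 beats = 100 beats; 2 beats/chord → 50 chords.
B: 9 bars × 4 beats = 36 beats; 6 beats/chord → 6 chords.
C: 5 bars × 5 beats = 25 beats; 1 beat/chord → 25 chords.
D: 9 bars × 2 beats = 18 beats; 3 beats/chord → 6 chords.
E: 17 bars × 4 beats = 68 beats; 2 beats/chord → 34 chords.
Total: 50 + 6 + 25 + 6 + 34 = 121.

121 chords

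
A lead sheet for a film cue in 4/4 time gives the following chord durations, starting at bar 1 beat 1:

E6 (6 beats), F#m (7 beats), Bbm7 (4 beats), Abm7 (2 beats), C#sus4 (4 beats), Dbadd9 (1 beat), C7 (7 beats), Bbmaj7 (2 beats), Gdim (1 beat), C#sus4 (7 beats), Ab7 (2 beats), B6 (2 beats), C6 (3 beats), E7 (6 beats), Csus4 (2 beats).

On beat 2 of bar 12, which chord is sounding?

Beat 2 of bar 12 is beat (12−1)×4 + 2 = 46 overall.
Running totals: E6 ends at 6, F#m ends at 13, Bbm7 ends at 17, Abm7 ends at 19, C#sus4 ends at 23, Dbadd9 ends at 24, C7 ends at 31, Bbmaj7 ends at 33, Gdim ends at 34, C#sus4 ends at 41, Ab7 ends at 43, B6 ends at 45, C6 ends at 48.
Beat 46 falls within C6.

C6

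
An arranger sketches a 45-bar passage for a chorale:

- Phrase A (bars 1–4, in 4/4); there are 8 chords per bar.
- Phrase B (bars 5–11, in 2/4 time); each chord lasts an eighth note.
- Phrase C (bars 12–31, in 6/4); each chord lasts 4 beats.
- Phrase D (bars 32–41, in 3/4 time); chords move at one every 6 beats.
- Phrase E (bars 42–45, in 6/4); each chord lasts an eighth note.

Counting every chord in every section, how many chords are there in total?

143 chords

A: 4 bars × 4 beats = 16 beats; 0.5 beats/chord → 32 chords.
B: 7 bars × 2 beats = 14 beats; 0.5 beats/chord → 28 chords.
C: 20 bars × 6 beats = 120 beats; 4 beats/chord → 30 chords.
D: 10 bars × 3 beats = 30 beats; 6 beats/chord → 5 chords.
E: 4 bars × 6 beats = 24 beats; 0.5 beats/chord → 48 chords.
Total: 32 + 28 + 30 + 5 + 48 = 143.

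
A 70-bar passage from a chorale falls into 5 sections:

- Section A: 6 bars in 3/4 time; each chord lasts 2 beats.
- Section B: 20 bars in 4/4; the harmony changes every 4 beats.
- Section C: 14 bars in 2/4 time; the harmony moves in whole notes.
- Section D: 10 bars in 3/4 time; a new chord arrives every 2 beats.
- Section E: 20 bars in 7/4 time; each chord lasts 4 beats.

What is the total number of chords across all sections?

86 chords

A: 6·3 = 18 beats, 18/2 = 9 chords.
B: 20·4 = 80 beats, 80/4 = 20 chords.
C: 14·2 = 28 beats, 28/4 = 7 chords.
D: 10·3 = 30 beats, 30/2 = 15 chords.
E: 20·7 = 140 beats, 140/4 = 35 chords.
Total: 9 + 20 + 7 + 15 + 35 = 86.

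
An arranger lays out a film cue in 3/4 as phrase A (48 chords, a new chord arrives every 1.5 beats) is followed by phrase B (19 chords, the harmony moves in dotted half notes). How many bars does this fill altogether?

43 bars

A: 48 × 1.5 = 72 beats = 24 bars.
B: 19 × 3 = 57 beats = 19 bars.
Total: 24 + 19 = 43 bars.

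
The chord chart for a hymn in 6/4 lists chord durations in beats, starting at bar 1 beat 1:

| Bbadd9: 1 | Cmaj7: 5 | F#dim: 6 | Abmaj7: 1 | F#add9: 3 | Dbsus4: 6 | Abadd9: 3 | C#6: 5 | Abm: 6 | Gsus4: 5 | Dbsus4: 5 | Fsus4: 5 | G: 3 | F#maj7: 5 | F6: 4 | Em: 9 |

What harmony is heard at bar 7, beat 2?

Gsus4

Beat 2 of bar 7 is beat (7−1)×6 + 2 = 38 overall.
Running totals: Bbadd9 ends at 1, Cmaj7 ends at 6, F#dim ends at 12, Abmaj7 ends at 13, F#add9 ends at 16, Dbsus4 ends at 22, Abadd9 ends at 25, C#6 ends at 30, Abm ends at 36, Gsus4 ends at 41.
Beat 38 falls within Gsus4.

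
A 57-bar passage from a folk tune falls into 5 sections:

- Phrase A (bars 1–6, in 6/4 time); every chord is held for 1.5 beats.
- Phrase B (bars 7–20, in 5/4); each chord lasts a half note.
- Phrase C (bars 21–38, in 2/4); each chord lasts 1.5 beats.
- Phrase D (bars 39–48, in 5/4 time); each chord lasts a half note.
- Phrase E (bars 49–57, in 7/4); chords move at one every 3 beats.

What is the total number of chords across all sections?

A: 6 bars × 6 beats = 36 beats; 1.5 beats/chord → 24 chords.
B: 14 bars × 5 beats = 70 beats; 2 beats/chord → 35 chords.
C: 18 bars × 2 beats = 36 beats; 1.5 beats/chord → 24 chords.
D: 10 bars × 5 beats = 50 beats; 2 beats/chord → 25 chords.
E: 9 bars × 7 beats = 63 beats; 3 beats/chord → 21 chords.
Total: 24 + 35 + 24 + 25 + 21 = 129.

129 chords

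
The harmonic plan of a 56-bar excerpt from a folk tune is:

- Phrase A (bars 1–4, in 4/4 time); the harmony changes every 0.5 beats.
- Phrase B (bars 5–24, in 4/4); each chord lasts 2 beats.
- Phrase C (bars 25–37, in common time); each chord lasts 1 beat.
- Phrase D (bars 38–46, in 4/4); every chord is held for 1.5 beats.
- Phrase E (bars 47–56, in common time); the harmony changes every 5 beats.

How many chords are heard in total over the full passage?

A has 16 beats and chords last 0.5 each, so 32 chords.
B has 80 beats and chords last 2 each, so 40 chords.
C has 52 beats and chords last 1 each, so 52 chords.
D has 36 beats and chords last 1.5 each, so 24 chords.
E has 40 beats and chords last 5 each, so 8 chords.
Total: 32 + 40 + 52 + 24 + 8 = 156.

156 chords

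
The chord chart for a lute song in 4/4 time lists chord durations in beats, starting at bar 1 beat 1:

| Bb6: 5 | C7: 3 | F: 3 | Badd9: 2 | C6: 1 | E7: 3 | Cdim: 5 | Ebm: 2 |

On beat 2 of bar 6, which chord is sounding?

Cdim

Beat 2 of bar 6 is beat (6−1)×4 + 2 = 22 overall.
Running totals: Bb6 ends at 5, C7 ends at 8, F ends at 11, Badd9 ends at 13, C6 ends at 14, E7 ends at 17, Cdim ends at 22.
Beat 22 falls within Cdim.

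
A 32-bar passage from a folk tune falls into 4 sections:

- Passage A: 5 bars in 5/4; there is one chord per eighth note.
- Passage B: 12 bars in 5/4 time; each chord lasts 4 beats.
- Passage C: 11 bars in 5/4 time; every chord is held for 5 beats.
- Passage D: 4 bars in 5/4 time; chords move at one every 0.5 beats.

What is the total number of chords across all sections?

A: 5·5 = 25 beats, 25/0.5 = 50 chords.
B: 12·5 = 60 beats, 60/4 = 15 chords.
C: 11·5 = 55 beats, 55/5 = 11 chords.
D: 4·5 = 20 beats, 20/0.5 = 40 chords.
Total: 50 + 15 + 11 + 40 = 116.

116 chords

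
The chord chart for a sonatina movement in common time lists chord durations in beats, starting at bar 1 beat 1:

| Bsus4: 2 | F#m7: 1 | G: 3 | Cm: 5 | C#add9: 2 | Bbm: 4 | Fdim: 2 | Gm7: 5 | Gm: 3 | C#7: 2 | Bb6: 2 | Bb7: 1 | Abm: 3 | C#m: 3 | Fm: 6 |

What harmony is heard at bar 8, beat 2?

Beat 2 of bar 8 is beat (8−1)×4 + 2 = 30 overall.
Running totals: Bsus4 ends at 2, F#m7 ends at 3, G ends at 6, Cm ends at 11, C#add9 ends at 13, Bbm ends at 17, Fdim ends at 19, Gm7 ends at 24, Gm ends at 27, C#7 ends at 29, Bb6 ends at 31.
Beat 30 falls within Bb6.

Bb6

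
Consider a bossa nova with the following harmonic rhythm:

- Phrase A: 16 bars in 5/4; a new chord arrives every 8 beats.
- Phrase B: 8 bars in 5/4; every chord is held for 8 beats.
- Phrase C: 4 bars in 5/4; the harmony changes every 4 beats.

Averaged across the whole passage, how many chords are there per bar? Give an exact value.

A: 16 × 5 = 80 beats ÷ 8 = 10 chords.
B: 8 × 5 = 40 beats ÷ 8 = 5 chords.
C: 4 × 5 = 20 beats ÷ 4 = 5 chords.
Overall: 20 chords over 28 bars → 20/28 = 5/7 chords per bar.

5/7 chords per bar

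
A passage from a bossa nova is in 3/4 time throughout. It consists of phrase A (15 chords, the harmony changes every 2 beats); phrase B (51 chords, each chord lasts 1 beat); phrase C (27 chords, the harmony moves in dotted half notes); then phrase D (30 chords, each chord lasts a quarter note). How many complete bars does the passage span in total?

64 bars

A: 15 × 2 = 30 beats = 10 bars.
B: 51 × 1 = 51 beats = 17 bars.
C: 27 × 3 = 81 beats = 27 bars.
D: 30 × 1 = 30 beats = 10 bars.
Total: 10 + 17 + 27 + 10 = 64 bars.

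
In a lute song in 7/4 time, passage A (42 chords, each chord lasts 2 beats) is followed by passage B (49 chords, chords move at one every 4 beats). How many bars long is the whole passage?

A: 42 × 2 = 84 beats = 12 bars.
B: 49 × 4 = 196 beats = 28 bars.
Total: 12 + 28 = 40 bars.

40 bars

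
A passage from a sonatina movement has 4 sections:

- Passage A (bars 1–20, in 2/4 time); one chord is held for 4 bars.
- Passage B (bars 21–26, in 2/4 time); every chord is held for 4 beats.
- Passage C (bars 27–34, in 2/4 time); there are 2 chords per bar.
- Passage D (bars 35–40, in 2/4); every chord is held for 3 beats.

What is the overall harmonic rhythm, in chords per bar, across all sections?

0.7 chords per bar

A: 20 × 2 = 40 beats ÷ 8 = 5 chords.
B: 6 × 2 = 12 beats ÷ 4 = 3 chords.
C: 8 × 2 = 16 beats ÷ 1 = 16 chords.
D: 6 × 2 = 12 beats ÷ 3 = 4 chords.
Overall: 28 chords over 40 bars → 28/40 = 0.7 chords per bar.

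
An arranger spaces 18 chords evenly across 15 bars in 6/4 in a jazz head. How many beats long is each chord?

15 bars × 6 beats/bar = 90 beats total.
90 beats ÷ 18 chords = 5 beats per chord.

5 beats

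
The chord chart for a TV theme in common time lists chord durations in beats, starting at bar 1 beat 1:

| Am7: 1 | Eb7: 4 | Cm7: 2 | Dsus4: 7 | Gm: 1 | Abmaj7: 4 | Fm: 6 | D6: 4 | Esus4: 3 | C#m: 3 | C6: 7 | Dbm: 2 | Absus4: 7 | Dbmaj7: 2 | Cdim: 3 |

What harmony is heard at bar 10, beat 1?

Beat 1 of bar 10 is beat (10−1)×4 + 1 = 37 overall.
Running totals: Am7 ends at 1, Eb7 ends at 5, Cm7 ends at 7, Dsus4 ends at 14, Gm ends at 15, Abmaj7 ends at 19, Fm ends at 25, D6 ends at 29, Esus4 ends at 32, C#m ends at 35, C6 ends at 42.
Beat 37 falls within C6.

C6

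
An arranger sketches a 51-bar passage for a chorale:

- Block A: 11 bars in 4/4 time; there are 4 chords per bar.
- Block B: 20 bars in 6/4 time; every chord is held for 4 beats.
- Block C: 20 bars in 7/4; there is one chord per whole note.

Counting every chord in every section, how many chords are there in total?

A has 44 beats and chords last 1 each, so 44 chords.
B has 120 beats and chords last 4 each, so 30 chords.
C has 140 beats and chords last 4 each, so 35 chords.
Total: 44 + 30 + 35 = 109.

109 chords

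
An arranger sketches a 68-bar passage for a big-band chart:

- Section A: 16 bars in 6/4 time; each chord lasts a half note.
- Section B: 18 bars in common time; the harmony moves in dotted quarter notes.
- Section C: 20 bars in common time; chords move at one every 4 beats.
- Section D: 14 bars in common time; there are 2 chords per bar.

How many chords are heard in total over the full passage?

144 chords

A: 16 bars × 6 beats = 96 beats; 2 beats/chord → 48 chords.
B: 18 bars × 4 beats = 72 beats; 1.5 beats/chord → 48 chords.
C: 20 bars × 4 beats = 80 beats; 4 beats/chord → 20 chords.
D: 14 bars × 4 beats = 56 beats; 2 beats/chord → 28 chords.
Total: 48 + 48 + 20 + 28 = 144.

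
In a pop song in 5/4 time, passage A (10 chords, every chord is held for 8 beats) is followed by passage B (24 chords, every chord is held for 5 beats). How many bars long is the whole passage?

A: 10 × 8 = 80 beats = 16 bars.
B: 24 × 5 = 120 beats = 24 bars.
Total: 16 + 24 = 40 bars.

40 bars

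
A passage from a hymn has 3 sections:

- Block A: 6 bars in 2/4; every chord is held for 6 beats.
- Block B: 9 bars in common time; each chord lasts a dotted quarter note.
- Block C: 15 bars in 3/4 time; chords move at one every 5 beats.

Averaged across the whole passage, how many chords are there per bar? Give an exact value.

A: 6 bars of 2 beats is 12 beats; at 6 beats each that's 2 chords.
B: 9 bars of 4 beats is 36 beats; at 1.5 beats each that's 24 chords.
C: 15 bars of 3 beats is 45 beats; at 5 beats each that's 9 chords.
Overall: 35 chords over 30 bars → 35/30 = 7/6 chords per bar.

7/6 chords per bar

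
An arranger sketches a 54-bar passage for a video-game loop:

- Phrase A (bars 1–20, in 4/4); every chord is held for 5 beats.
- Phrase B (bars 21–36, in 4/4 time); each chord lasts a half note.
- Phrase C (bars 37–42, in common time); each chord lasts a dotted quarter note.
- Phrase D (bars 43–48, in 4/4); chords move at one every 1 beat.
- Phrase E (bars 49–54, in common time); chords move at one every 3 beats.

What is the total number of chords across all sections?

96 chords

A has 80 beats and chords last 5 each, so 16 chords.
B has 64 beats and chords last 2 each, so 32 chords.
C has 24 beats and chords last 1.5 each, so 16 chords.
D has 24 beats and chords last 1 each, so 24 chords.
E has 24 beats and chords last 3 each, so 8 chords.
Total: 16 + 32 + 16 + 24 + 8 = 96.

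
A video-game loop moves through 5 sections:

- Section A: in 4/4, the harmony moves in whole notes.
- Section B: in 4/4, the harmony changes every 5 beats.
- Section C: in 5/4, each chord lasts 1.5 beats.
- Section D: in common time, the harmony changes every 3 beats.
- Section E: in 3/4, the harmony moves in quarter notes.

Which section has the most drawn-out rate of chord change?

A: 4/4 = 1 chord/bar.
B: 4/5 = 0.8 chords/bar.
C: 5/1.5 = 10/3 chords/bar.
D: 4/3 = 4/3 chords/bar.
E: 3/1 = 3 chords/bar.
Slowest is B at 0.8 chords/bar.

Section B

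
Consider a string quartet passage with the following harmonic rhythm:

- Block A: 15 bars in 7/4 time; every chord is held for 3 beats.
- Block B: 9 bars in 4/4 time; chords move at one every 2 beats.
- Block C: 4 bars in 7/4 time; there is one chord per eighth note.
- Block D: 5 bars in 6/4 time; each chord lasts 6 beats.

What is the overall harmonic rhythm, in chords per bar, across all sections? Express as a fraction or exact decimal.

A: 15 × 7 = 105 beats ÷ 3 = 35 chords.
B: 9 × 4 = 36 beats ÷ 2 = 18 chords.
C: 4 × 7 = 28 beats ÷ 0.5 = 56 chords.
D: 5 × 6 = 30 beats ÷ 6 = 5 chords.
Overall: 114 chords over 33 bars → 114/33 = 38/11 chords per bar.

38/11 chords per bar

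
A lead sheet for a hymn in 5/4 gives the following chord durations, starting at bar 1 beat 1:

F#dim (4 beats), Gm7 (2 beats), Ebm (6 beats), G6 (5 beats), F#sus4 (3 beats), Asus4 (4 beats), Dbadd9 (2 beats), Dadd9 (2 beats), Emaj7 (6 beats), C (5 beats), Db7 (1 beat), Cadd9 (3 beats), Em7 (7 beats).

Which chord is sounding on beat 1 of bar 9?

Beat 1 of bar 9 is beat (9−1)×5 + 1 = 41 overall.
Running totals: F#dim ends at 4, Gm7 ends at 6, Ebm ends at 12, G6 ends at 17, F#sus4 ends at 20, Asus4 ends at 24, Dbadd9 ends at 26, Dadd9 ends at 28, Emaj7 ends at 34, C ends at 39, Db7 ends at 40, Cadd9 ends at 43.
Beat 41 falls within Cadd9.

Cadd9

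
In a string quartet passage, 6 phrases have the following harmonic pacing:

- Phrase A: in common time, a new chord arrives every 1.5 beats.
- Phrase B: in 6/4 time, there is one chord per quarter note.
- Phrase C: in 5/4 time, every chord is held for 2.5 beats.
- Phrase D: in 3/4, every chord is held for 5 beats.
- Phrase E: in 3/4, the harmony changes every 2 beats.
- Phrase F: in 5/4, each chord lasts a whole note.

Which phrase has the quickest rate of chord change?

A: 4 beats/bar ÷ 1.5 beats/chord = 8/3 chords/bar.
B: 6 beats/bar ÷ 1 beat/chord = 6 chords/bar.
C: 5 beats/bar ÷ 2.5 beats/chord = 2 chords/bar.
D: 3 beats/bar ÷ 5 beats/chord = 0.6 chords/bar.
E: 3 beats/bar ÷ 2 beats/chord = 1.5 chords/bar.
F: 5 beats/bar ÷ 4 beats/chord = 1.25 chords/bar.
Fastest is B at 6 chords/bar.

Phrase B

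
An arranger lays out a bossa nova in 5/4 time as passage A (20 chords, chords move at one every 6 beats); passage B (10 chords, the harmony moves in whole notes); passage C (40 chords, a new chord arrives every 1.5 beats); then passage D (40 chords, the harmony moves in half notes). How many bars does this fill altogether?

A: 20 × 6 = 120 beats = 24 bars.
B: 10 × 4 = 40 beats = 8 bars.
C: 40 × 1.5 = 60 beats = 12 bars.
D: 40 × 2 = 80 beats = 16 bars.
Total: 24 + 8 + 12 + 16 = 60 bars.

60 bars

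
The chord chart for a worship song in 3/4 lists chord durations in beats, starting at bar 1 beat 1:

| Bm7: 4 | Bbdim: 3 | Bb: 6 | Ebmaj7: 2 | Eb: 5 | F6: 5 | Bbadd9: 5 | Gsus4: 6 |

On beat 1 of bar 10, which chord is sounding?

Bbadd9

Beat 1 of bar 10 is beat (10−1)×3 + 1 = 28 overall.
Running totals: Bm7 ends at 4, Bbdim ends at 7, Bb ends at 13, Ebmaj7 ends at 15, Eb ends at 20, F6 ends at 25, Bbadd9 ends at 30.
Beat 28 falls within Bbadd9.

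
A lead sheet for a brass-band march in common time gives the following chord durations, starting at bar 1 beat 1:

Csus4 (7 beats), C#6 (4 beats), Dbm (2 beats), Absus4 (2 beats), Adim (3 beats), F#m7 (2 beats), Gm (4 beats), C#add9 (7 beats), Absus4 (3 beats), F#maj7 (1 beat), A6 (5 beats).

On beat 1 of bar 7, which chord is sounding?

Beat 1 of bar 7 is beat (7−1)×4 + 1 = 25 overall.
Running totals: Csus4 ends at 7, C#6 ends at 11, Dbm ends at 13, Absus4 ends at 15, Adim ends at 18, F#m7 ends at 20, Gm ends at 24, C#add9 ends at 31.
Beat 25 falls within C#add9.

C#add9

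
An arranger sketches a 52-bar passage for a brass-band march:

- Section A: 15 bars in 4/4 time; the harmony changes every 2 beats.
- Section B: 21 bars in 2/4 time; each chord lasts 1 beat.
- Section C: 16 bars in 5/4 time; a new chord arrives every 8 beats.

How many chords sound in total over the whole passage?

A: 15 bars × 4 beats = 60 beats; 2 beats/chord → 30 chords.
B: 21 bars × 2 beats = 42 beats; 1 beat/chord → 42 chords.
C: 16 bars × 5 beats = 80 beats; 8 beats/chord → 10 chords.
Total: 30 + 42 + 10 = 82.

82 chords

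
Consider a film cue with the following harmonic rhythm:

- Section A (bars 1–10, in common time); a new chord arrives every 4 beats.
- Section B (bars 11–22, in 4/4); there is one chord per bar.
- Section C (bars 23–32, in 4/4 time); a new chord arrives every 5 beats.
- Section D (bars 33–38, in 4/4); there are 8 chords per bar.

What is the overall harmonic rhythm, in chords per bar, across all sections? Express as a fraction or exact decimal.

39/19 chords per bar

A: 10 bars of 4 beats is 40 beats; at 4 beats each that's 10 chords.
B: 12 bars of 4 beats is 48 beats; at 4 beats each that's 12 chords.
C: 10 bars of 4 beats is 40 beats; at 5 beats each that's 8 chords.
D: 6 bars of 4 beats is 24 beats; at 0.5 beats each that's 48 chords.
Overall: 78 chords over 38 bars → 78/38 = 39/19 chords per bar.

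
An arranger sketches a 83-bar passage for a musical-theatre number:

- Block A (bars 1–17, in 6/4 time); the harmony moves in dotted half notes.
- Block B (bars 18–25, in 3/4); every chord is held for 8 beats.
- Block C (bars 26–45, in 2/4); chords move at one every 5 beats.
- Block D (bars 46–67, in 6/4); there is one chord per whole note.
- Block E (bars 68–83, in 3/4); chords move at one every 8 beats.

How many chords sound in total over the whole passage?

84 chords

A: 17 bars × 6 beats = 102 beats; 3 beats/chord → 34 chords.
B: 8 bars × 3 beats = 24 beats; 8 beats/chord → 3 chords.
C: 20 bars × 2 beats = 40 beats; 5 beats/chord → 8 chords.
D: 22 bars × 6 beats = 132 beats; 4 beats/chord → 33 chords.
E: 16 bars × 3 beats = 48 beats; 8 beats/chord → 6 chords.
Total: 34 + 3 + 8 + 33 + 6 = 84.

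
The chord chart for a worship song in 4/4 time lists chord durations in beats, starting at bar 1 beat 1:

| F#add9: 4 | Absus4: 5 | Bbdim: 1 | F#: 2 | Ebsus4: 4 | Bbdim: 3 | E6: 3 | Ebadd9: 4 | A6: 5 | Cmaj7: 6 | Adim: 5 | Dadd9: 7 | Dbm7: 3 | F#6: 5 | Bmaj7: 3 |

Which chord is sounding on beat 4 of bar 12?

Dadd9

Beat 4 of bar 12 is beat (12−1)×4 + 4 = 48 overall.
Running totals: F#add9 ends at 4, Absus4 ends at 9, Bbdim ends at 10, F# ends at 12, Ebsus4 ends at 16, Bbdim ends at 19, E6 ends at 22, Ebadd9 ends at 26, A6 ends at 31, Cmaj7 ends at 37, Adim ends at 42, Dadd9 ends at 49.
Beat 48 falls within Dadd9.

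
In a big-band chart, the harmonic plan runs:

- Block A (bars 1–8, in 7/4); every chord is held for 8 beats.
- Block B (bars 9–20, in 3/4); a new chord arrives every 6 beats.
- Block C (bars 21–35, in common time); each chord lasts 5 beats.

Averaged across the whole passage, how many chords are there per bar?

5/7 chords per bar

A: 8 × 7 = 56 beats ÷ 8 = 7 chords.
B: 12 × 3 = 36 beats ÷ 6 = 6 chords.
C: 15 × 4 = 60 beats ÷ 5 = 12 chords.
Overall: 25 chords over 35 bars → 25/35 = 5/7 chords per bar.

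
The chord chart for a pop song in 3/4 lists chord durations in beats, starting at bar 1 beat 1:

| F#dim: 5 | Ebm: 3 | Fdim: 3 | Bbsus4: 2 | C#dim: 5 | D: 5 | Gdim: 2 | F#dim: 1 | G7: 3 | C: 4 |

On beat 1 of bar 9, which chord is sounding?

Gdim

Beat 1 of bar 9 is beat (9−1)×3 + 1 = 25 overall.
Running totals: F#dim ends at 5, Ebm ends at 8, Fdim ends at 11, Bbsus4 ends at 13, C#dim ends at 18, D ends at 23, Gdim ends at 25.
Beat 25 falls within Gdim.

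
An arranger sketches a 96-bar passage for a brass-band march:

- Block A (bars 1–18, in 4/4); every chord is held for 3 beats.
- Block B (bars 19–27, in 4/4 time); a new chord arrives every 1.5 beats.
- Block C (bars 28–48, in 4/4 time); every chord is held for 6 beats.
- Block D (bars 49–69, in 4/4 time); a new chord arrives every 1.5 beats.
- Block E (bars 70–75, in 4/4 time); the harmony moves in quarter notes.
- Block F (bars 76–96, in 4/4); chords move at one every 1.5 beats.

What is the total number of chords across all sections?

198 chords

A: 18·4 = 72 beats, 72/3 = 24 chords.
B: 9·4 = 36 beats, 36/1.5 = 24 chords.
C: 21·4 = 84 beats, 84/6 = 14 chords.
D: 21·4 = 84 beats, 84/1.5 = 56 chords.
E: 6·4 = 24 beats, 24/1 = 24 chords.
F: 21·4 = 84 beats, 84/1.5 = 56 chords.
Total: 24 + 24 + 14 + 56 + 24 + 56 = 198.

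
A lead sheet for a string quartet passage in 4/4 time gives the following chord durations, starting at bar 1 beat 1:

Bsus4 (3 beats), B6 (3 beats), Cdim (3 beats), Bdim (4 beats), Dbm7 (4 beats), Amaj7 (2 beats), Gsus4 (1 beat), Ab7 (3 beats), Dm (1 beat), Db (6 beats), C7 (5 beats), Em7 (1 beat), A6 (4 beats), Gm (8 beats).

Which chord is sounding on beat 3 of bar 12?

Beat 3 of bar 12 is beat (12−1)×4 + 3 = 47 overall.
Running totals: Bsus4 ends at 3, B6 ends at 6, Cdim ends at 9, Bdim ends at 13, Dbm7 ends at 17, Amaj7 ends at 19, Gsus4 ends at 20, Ab7 ends at 23, Dm ends at 24, Db ends at 30, C7 ends at 35, Em7 ends at 36, A6 ends at 40, Gm ends at 48.
Beat 47 falls within Gm.

Gm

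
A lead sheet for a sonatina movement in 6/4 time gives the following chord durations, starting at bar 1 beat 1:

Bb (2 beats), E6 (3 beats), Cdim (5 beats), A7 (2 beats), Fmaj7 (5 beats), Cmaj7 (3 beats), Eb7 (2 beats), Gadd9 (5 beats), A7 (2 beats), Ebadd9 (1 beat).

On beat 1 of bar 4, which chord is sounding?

Cmaj7

Beat 1 of bar 4 is beat (4−1)×6 + 1 = 19 overall.
Running totals: Bb ends at 2, E6 ends at 5, Cdim ends at 10, A7 ends at 12, Fmaj7 ends at 17, Cmaj7 ends at 20.
Beat 19 falls within Cmaj7.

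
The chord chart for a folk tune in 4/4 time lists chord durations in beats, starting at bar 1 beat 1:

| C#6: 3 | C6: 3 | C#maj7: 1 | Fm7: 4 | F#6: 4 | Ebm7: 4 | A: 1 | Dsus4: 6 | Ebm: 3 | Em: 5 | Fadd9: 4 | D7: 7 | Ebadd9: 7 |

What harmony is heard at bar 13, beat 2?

Beat 2 of bar 13 is beat (13−1)×4 + 2 = 50 overall.
Running totals: C#6 ends at 3, C6 ends at 6, C#maj7 ends at 7, Fm7 ends at 11, F#6 ends at 15, Ebm7 ends at 19, A ends at 20, Dsus4 ends at 26, Ebm ends at 29, Em ends at 34, Fadd9 ends at 38, D7 ends at 45, Ebadd9 ends at 52.
Beat 50 falls within Ebadd9.

Ebadd9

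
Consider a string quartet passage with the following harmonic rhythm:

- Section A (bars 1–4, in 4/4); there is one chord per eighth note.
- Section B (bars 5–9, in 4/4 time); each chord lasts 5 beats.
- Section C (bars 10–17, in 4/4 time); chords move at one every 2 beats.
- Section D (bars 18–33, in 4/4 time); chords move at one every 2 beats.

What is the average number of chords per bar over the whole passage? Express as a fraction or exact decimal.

28/11 chords per bar

A: 4 × 4 = 16 beats ÷ 0.5 = 32 chords.
B: 5 × 4 = 20 beats ÷ 5 = 4 chords.
C: 8 × 4 = 32 beats ÷ 2 = 16 chords.
D: 16 × 4 = 64 beats ÷ 2 = 32 chords.
Overall: 84 chords over 33 bars → 84/33 = 28/11 chords per bar.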